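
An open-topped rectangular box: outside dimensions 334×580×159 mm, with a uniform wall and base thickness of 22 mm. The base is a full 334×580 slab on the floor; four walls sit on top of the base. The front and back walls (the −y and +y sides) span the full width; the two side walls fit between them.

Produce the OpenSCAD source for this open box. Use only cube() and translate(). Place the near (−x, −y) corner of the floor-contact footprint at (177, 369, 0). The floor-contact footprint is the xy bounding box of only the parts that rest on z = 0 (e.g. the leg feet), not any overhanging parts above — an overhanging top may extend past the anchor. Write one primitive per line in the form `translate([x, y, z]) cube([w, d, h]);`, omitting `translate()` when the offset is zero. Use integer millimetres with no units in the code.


translate([177, 369, 0]) cube([334, 580, 22]);
translate([177, 369, 22]) cube([334, 22, 137]);
translate([177, 927, 22]) cube([334, 22, 137]);
translate([177, 391, 22]) cube([22, 536, 137]);
translate([489, 391, 22]) cube([22, 536, 137]);


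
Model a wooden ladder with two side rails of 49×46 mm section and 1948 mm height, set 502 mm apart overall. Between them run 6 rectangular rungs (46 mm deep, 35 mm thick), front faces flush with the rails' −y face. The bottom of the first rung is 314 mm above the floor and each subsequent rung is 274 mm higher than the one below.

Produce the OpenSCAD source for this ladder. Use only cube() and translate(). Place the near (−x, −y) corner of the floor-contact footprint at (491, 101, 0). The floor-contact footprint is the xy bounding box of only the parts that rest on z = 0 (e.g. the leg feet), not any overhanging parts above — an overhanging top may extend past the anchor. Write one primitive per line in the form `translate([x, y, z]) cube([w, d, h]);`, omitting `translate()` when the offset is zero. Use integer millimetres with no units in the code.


// rung span = 502 - 2*49 = 404
// rung[k] z = 314 + k*274
translate([491, 101, 0]) cube([49, 46, 1948]);
translate([944, 101, 0]) cube([49, 46, 1948]);
translate([540, 101, 314]) cube([404, 46, 35]);
translate([540, 101, 588]) cube([404, 46, 35]);
translate([540, 101, 862]) cube([404, 46, 35]);
translate([540, 101, 1136]) cube([404, 46, 35]);
translate([540, 101, 1410]) cube([404, 46, 35]);
translate([540, 101, 1684]) cube([404, 46, 35]);


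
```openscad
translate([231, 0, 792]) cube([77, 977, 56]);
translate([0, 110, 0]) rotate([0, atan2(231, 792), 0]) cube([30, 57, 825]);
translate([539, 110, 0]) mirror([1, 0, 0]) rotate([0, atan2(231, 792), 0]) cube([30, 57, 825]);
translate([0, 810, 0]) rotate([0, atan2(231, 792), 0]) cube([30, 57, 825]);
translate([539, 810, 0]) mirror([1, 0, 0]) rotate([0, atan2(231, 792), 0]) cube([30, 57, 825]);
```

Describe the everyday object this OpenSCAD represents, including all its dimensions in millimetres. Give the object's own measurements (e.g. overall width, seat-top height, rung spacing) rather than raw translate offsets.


A sawhorse. A 77×977×56 mm beam (x, y, z) sits on two A-frame leg pairs. Each pair is two raked legs of 30×57 mm section (57 mm along y) splaying symmetrically in x. Each leg rises 792 mm vertically over 231 mm of horizontal reach and is 825 mm long along its own axis. Every leg's outer bottom edge rests on the floor and its outer top edge meets a bottom edge of the beam — the left legs (tilting toward +x) meet the beam's −x bottom edge, the right legs (their mirror images, tilting toward −x) meet its +x bottom edge — so the leg tops tuck under the beam, the beam's underside is 792 mm above the floor, and the feet are 539 mm apart outside-to-outside with the beam centred between them. The two leg pairs are set in 110 mm from either end of the beam.


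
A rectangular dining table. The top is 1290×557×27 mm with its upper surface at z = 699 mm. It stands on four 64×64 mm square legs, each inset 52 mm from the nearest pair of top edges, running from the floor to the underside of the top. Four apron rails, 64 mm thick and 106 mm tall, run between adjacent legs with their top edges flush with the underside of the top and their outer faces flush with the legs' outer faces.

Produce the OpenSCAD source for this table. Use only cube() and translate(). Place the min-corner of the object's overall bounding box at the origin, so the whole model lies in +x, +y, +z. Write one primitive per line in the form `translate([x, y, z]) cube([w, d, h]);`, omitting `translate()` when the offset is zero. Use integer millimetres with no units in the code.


// leg_h = 699 - 27 = 672
// apron z = 672 - 106 = 566
translate([0, 0, 672]) cube([1290, 557, 27]);
translate([52, 52, 0]) cube([64, 64, 672]);
translate([1174, 52, 0]) cube([64, 64, 672]);
translate([52, 441, 0]) cube([64, 64, 672]);
translate([1174, 441, 0]) cube([64, 64, 672]);
translate([116, 52, 566]) cube([1058, 64, 106]);
translate([116, 441, 566]) cube([1058, 64, 106]);
translate([52, 116, 566]) cube([64, 325, 106]);
translate([1174, 116, 566]) cube([64, 325, 106]);


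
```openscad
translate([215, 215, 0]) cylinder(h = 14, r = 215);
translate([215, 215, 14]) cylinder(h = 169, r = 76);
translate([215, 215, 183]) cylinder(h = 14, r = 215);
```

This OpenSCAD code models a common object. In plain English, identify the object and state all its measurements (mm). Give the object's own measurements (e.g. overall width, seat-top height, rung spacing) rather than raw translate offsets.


A spool: two coaxial disc flanges of radius 215 mm and thickness 14 mm, joined by a core cylinder of radius 76 mm and height 169 mm. The lower flange rests on z = 0 and the three cylinders share a vertical axis.


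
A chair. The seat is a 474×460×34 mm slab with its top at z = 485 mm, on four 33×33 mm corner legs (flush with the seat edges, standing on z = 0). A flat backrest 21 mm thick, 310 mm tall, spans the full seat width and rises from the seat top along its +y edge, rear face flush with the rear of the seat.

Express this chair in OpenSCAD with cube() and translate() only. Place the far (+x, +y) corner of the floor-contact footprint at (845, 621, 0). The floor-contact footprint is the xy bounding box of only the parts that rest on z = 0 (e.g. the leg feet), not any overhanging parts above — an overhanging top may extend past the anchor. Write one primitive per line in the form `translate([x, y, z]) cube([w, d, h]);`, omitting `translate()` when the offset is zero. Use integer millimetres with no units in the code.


translate([371, 161, 451]) cube([474, 460, 34]);
translate([371, 161, 0]) cube([33, 33, 451]);
translate([812, 161, 0]) cube([33, 33, 451]);
translate([371, 588, 0]) cube([33, 33, 451]);
translate([812, 588, 0]) cube([33, 33, 451]);
translate([371, 600, 485]) cube([474, 21, 310]);


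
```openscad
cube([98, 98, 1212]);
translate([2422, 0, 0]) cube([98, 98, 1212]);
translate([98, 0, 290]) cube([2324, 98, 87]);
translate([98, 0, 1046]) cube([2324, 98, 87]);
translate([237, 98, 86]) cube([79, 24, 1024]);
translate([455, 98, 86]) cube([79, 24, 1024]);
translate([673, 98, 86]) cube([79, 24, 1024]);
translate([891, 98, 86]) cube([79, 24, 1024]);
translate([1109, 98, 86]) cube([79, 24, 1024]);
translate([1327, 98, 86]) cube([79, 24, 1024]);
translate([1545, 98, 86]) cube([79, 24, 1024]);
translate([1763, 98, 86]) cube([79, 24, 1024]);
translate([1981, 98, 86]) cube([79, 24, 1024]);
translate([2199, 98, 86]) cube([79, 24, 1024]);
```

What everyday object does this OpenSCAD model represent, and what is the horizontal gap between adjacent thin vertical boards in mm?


A fence section. The picket gap is 139 mm.

Two posts, two rails, 10 pickets — a fence section. Span 2324 mm holds 10 pickets of 79 mm with 11 equal gaps: ⌊(2324 − 10·79) / 11⌋ = 139 mm.


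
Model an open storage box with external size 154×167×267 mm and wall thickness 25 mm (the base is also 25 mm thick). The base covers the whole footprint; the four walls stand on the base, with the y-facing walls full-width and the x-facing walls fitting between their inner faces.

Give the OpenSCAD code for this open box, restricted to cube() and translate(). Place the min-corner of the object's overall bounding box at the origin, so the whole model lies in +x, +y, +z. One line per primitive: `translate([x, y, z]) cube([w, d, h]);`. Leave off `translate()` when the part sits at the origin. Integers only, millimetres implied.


cube([154, 167, 25]);
translate([0, 0, 25]) cube([154, 25, 242]);
translate([0, 142, 25]) cube([154, 25, 242]);
translate([0, 25, 25]) cube([25, 117, 242]);
translate([129, 25, 25]) cube([25, 117, 242]);


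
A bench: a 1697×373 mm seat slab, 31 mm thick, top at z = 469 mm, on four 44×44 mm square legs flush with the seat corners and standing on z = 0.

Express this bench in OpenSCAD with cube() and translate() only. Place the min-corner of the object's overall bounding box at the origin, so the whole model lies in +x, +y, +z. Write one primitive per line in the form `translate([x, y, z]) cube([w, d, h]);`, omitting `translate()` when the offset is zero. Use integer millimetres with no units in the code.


// leg_h = 469 − 31 = 438
translate([0, 0, 438]) cube([1697, 373, 31]);
cube([44, 44, 438]);
translate([0, 329, 0]) cube([44, 44, 438]);
translate([1653, 0, 0]) cube([44, 44, 438]);
translate([1653, 329, 0]) cube([44, 44, 438]);


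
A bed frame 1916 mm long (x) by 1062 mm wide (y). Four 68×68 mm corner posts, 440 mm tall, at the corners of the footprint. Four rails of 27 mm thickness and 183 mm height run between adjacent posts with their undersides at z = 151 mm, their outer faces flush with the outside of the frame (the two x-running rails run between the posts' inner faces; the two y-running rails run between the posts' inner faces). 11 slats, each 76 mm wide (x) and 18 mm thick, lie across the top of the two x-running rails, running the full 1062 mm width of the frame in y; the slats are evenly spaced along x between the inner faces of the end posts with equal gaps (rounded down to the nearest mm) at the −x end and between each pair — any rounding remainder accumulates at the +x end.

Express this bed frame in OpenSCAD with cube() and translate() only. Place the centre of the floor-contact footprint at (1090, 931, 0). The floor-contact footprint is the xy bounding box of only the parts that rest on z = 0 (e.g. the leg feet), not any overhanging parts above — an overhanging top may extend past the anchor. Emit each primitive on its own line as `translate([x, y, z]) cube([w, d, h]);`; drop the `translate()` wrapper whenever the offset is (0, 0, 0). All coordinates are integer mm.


// slat z = rail_z + rail_h = 151 + 183 = 334
// slat gap = ⌊(1780 − 11·76) / 12⌋ = 78
translate([132, 400, 0]) cube([68, 68, 440]);
translate([132, 1394, 0]) cube([68, 68, 440]);
translate([1980, 400, 0]) cube([68, 68, 440]);
translate([1980, 1394, 0]) cube([68, 68, 440]);
translate([200, 400, 151]) cube([1780, 27, 183]);
translate([200, 1435, 151]) cube([1780, 27, 183]);
translate([132, 468, 151]) cube([27, 926, 183]);
translate([2021, 468, 151]) cube([27, 926, 183]);
translate([278, 400, 334]) cube([76, 1062, 18]);
translate([432, 400, 334]) cube([76, 1062, 18]);
translate([586, 400, 334]) cube([76, 1062, 18]);
translate([740, 400, 334]) cube([76, 1062, 18]);
translate([894, 400, 334]) cube([76, 1062, 18]);
translate([1048, 400, 334]) cube([76, 1062, 18]);
translate([1202, 400, 334]) cube([76, 1062, 18]);
translate([1356, 400, 334]) cube([76, 1062, 18]);
translate([1510, 400, 334]) cube([76, 1062, 18]);
translate([1664, 400, 334]) cube([76, 1062, 18]);
translate([1818, 400, 334]) cube([76, 1062, 18]);


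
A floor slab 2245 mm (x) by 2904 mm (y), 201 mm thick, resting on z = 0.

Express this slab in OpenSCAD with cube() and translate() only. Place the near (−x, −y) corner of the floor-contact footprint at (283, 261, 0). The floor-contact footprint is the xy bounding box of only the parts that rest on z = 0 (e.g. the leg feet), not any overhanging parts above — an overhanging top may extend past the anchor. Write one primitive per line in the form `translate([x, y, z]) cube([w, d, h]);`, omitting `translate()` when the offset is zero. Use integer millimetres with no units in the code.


translate([283, 261, 0]) cube([2245, 2904, 201]);


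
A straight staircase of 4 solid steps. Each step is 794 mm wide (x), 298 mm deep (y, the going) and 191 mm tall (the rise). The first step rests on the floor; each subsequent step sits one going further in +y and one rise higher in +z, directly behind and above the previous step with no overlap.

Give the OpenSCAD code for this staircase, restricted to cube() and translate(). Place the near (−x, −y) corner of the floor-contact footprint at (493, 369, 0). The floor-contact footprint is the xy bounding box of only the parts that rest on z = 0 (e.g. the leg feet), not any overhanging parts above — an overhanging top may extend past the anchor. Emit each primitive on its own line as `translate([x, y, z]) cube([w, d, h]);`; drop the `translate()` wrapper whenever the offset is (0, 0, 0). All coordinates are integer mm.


translate([493, 369, 0]) cube([794, 298, 191]);
translate([493, 667, 191]) cube([794, 298, 191]);
translate([493, 965, 382]) cube([794, 298, 191]);
translate([493, 1263, 573]) cube([794, 298, 191]);


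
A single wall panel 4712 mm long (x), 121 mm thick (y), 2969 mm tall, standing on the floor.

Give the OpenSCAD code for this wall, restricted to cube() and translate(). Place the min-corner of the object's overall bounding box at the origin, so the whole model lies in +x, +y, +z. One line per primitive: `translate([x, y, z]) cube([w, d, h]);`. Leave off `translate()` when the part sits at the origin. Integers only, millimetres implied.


cube([4712, 121, 2969]);


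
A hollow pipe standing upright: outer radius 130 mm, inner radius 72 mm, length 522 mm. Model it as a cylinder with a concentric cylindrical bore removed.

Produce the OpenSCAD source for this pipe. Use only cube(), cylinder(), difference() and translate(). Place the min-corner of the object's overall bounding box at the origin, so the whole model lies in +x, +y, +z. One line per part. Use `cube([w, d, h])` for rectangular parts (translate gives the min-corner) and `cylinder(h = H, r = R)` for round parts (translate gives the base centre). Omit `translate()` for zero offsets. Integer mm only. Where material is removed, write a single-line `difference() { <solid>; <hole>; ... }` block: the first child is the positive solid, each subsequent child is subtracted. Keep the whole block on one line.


difference() { translate([130, 130, 0]) cylinder(h = 522, r = 130); translate([130, 130, 0]) cylinder(h = 522, r = 72); }


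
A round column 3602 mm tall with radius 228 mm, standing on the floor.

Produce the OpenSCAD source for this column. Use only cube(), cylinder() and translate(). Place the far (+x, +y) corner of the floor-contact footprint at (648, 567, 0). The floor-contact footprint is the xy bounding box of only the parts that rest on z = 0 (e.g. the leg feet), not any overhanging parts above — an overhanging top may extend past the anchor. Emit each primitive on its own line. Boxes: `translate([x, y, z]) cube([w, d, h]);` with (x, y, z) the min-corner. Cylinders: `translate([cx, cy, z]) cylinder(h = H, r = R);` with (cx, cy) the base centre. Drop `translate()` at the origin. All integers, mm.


translate([420, 339, 0]) cylinder(h = 3602, r = 228);


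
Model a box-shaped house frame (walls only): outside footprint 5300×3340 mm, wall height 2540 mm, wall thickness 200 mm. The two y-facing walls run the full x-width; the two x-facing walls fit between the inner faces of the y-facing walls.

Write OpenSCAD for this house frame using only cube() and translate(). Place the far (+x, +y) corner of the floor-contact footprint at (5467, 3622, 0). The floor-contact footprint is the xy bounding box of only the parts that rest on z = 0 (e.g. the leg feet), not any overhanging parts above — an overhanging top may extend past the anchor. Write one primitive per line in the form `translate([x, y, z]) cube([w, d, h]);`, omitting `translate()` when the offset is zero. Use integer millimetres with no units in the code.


translate([167, 282, 0]) cube([5300, 200, 2540]);
translate([167, 3422, 0]) cube([5300, 200, 2540]);
translate([167, 482, 0]) cube([200, 2940, 2540]);
translate([5267, 482, 0]) cube([200, 2940, 2540]);


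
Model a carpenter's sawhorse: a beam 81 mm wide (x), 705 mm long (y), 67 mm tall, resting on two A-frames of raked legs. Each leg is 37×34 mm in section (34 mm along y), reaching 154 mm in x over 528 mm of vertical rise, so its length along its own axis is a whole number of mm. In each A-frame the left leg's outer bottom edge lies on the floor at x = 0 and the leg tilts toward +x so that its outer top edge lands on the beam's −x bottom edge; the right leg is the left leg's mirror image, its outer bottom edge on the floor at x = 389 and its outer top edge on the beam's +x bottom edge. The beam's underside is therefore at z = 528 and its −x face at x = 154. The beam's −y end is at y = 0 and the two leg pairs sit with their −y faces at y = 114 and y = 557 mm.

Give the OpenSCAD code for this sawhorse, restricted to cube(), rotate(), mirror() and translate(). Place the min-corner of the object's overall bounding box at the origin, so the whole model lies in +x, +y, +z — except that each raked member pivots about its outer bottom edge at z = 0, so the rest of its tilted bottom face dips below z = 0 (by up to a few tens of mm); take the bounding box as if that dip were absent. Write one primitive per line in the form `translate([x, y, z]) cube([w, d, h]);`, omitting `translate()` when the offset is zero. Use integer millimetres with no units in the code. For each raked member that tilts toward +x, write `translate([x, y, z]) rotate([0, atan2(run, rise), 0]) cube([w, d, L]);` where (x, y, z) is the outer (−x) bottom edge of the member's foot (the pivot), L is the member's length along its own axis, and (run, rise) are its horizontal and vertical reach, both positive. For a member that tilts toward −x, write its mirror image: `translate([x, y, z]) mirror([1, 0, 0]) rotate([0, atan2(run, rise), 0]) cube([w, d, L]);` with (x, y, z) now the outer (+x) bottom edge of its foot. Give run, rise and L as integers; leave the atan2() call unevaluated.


translate([154, 0, 528]) cube([81, 705, 67]);
translate([0, 114, 0]) rotate([0, atan2(154, 528), 0]) cube([37, 34, 550]);
translate([389, 114, 0]) mirror([1, 0, 0]) rotate([0, atan2(154, 528), 0]) cube([37, 34, 550]);
translate([0, 557, 0]) rotate([0, atan2(154, 528), 0]) cube([37, 34, 550]);
translate([389, 557, 0]) mirror([1, 0, 0]) rotate([0, atan2(154, 528), 0]) cube([37, 34, 550]);


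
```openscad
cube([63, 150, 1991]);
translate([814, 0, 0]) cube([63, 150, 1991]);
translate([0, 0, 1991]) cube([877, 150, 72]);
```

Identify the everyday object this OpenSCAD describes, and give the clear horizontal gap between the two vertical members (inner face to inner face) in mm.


A door frame. The clear opening width is 751 mm.

Two 1991 mm tall posts with a header on top — a door frame. The left jamb is 63 mm wide at x = 0; the right jamb starts at x = 814. The clear opening is 814 − 63 = 751 mm.


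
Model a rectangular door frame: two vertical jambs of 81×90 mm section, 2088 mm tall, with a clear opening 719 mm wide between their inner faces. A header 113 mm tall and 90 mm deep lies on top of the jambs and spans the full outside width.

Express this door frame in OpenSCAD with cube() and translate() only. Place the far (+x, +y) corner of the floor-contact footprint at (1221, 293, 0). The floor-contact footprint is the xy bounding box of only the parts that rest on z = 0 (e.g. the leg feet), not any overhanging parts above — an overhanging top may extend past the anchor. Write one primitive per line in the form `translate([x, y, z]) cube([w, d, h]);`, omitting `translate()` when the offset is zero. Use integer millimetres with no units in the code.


translate([340, 203, 0]) cube([81, 90, 2088]);
translate([1140, 203, 0]) cube([81, 90, 2088]);
translate([340, 203, 2088]) cube([881, 90, 113]);


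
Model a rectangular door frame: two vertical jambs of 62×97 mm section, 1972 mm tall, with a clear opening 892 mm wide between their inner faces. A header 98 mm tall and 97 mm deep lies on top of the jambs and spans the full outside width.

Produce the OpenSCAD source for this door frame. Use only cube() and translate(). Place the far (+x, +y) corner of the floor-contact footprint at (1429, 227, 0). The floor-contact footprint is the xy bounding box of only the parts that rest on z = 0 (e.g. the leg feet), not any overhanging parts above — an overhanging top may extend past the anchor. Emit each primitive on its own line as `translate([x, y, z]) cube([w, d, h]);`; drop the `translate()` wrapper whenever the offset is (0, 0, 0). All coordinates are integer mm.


translate([413, 130, 0]) cube([62, 97, 1972]);
translate([1367, 130, 0]) cube([62, 97, 1972]);
translate([413, 130, 1972]) cube([1016, 97, 98]);


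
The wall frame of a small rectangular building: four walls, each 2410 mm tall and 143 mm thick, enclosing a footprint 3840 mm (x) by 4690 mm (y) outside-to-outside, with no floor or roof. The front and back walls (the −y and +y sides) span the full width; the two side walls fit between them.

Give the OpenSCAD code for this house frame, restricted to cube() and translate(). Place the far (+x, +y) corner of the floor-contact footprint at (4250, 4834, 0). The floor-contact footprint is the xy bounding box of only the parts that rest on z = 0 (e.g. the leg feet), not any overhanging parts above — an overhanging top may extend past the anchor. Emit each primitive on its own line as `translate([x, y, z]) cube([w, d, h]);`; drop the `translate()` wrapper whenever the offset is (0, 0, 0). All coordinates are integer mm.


translate([410, 144, 0]) cube([3840, 143, 2410]);
translate([410, 4691, 0]) cube([3840, 143, 2410]);
translate([410, 287, 0]) cube([143, 4404, 2410]);
translate([4107, 287, 0]) cube([143, 4404, 2410]);


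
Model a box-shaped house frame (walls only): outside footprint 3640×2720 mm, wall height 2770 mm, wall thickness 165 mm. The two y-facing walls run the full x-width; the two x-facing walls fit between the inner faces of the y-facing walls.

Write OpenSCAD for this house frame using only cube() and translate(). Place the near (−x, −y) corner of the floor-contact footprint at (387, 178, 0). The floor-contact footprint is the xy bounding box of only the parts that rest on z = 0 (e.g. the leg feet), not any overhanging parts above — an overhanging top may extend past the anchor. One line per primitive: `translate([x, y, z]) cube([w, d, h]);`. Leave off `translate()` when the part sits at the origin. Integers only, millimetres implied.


translate([387, 178, 0]) cube([3640, 165, 2770]);
translate([387, 2733, 0]) cube([3640, 165, 2770]);
translate([387, 343, 0]) cube([165, 2390, 2770]);
translate([3862, 343, 0]) cube([165, 2390, 2770]);


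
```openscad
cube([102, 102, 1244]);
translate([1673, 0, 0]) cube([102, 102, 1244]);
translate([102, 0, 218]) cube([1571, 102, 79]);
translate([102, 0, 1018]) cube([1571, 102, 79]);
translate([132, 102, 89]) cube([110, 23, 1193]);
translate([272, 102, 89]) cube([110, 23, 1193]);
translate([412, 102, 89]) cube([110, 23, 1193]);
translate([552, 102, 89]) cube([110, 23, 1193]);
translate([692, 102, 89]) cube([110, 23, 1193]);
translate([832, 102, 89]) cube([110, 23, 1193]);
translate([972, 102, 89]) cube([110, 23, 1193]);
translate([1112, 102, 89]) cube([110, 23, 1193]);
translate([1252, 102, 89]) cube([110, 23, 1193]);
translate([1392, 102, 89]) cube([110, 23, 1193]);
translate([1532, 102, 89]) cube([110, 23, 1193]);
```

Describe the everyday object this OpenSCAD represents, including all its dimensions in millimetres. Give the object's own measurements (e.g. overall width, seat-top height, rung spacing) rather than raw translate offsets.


A fence section. Two 102×102 mm posts, 1244 mm tall, stand on the floor with a clear span of 1571 mm between their inner faces. Two horizontal rails of 102×79 mm section span the gap between the posts with their undersides at z = 218 mm and z = 1018 mm, flush with the posts' −y face. 11 pickets, each 110 mm wide, 23 mm thick and 1193 mm tall, are fixed to the +y face of the rails with their bottoms at z = 89 mm, spaced across the span with a 30 mm gap after the −x post and between neighbouring pickets, with 31 mm left before the +x post.


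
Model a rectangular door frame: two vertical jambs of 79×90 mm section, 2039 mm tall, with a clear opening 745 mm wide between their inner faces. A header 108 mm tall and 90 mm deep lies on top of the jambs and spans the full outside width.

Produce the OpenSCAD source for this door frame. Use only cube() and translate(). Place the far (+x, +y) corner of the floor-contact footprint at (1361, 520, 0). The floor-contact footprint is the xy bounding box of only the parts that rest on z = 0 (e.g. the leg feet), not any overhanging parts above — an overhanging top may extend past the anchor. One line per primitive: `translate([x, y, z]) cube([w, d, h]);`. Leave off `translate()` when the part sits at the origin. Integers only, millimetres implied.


translate([458, 430, 0]) cube([79, 90, 2039]);
translate([1282, 430, 0]) cube([79, 90, 2039]);
translate([458, 430, 2039]) cube([903, 90, 108]);


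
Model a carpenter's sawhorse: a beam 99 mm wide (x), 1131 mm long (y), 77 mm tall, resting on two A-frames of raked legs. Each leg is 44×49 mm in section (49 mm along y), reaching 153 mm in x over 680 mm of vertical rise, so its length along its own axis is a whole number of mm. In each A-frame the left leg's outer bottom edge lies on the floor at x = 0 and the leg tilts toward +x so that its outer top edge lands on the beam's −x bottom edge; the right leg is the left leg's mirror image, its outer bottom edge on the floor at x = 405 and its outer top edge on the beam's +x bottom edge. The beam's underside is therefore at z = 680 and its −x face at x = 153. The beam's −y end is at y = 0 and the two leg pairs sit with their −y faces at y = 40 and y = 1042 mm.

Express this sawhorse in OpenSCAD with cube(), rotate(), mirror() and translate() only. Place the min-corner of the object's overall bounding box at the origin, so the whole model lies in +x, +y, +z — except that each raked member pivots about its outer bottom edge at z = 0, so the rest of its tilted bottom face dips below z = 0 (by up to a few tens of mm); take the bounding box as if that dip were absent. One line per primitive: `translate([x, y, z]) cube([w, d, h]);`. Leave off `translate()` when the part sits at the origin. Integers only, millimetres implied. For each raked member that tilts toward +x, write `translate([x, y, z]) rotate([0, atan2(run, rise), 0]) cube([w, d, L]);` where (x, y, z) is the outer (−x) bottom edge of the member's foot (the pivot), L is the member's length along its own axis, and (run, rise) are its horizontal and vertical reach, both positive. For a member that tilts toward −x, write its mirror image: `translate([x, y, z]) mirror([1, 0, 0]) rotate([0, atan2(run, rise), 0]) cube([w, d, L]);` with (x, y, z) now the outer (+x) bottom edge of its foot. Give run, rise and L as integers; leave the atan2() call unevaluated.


translate([153, 0, 680]) cube([99, 1131, 77]);
translate([0, 40, 0]) rotate([0, atan2(153, 680), 0]) cube([44, 49, 697]);
translate([405, 40, 0]) mirror([1, 0, 0]) rotate([0, atan2(153, 680), 0]) cube([44, 49, 697]);
translate([0, 1042, 0]) rotate([0, atan2(153, 680), 0]) cube([44, 49, 697]);
translate([405, 1042, 0]) mirror([1, 0, 0]) rotate([0, atan2(153, 680), 0]) cube([44, 49, 697]);


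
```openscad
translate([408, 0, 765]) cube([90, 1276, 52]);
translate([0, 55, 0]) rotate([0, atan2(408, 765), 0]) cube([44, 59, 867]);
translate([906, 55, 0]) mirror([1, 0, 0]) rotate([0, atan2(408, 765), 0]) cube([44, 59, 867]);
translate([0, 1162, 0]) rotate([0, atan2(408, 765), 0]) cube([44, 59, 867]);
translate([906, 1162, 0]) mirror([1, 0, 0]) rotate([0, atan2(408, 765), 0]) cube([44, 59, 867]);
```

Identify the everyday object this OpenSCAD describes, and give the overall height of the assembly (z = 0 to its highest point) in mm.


A sawhorse. The overall height is 817 mm.

A beam across two mirrored pairs of raked legs — a sawhorse. The beam's underside is at z = 765 (matching the legs' vertical rise in atan2(408, 765)) and the beam is 52 mm tall, so its top is at 765 + 52 = 817 mm. The raked legs top out at the beam's underside, so that is the highest point.


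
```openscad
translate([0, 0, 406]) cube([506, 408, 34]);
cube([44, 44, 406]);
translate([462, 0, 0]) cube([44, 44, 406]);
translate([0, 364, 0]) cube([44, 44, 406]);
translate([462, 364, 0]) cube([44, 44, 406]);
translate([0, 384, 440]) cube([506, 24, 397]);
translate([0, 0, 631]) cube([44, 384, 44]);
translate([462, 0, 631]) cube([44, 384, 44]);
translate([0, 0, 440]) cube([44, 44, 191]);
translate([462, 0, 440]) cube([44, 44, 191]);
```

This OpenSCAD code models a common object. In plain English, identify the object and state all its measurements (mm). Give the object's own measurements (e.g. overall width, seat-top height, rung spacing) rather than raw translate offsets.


A chair. The seat is a 506×408×34 mm slab with its top at z = 440 mm, on four 44×44 mm corner legs (flush with the seat edges, standing on z = 0). A flat backrest 24 mm thick, 397 mm tall, spans the full seat width and rises from the seat top along its +y edge, rear face flush with the rear of the seat. Two armrests of 44×44 mm section run along each side from the seat's front edge to the front of the backrest, top faces 235 mm above the seat top and outer faces flush with the seat's x-edges; a 44×44 mm post under the front of each armrest stands on the seat at the front corner.


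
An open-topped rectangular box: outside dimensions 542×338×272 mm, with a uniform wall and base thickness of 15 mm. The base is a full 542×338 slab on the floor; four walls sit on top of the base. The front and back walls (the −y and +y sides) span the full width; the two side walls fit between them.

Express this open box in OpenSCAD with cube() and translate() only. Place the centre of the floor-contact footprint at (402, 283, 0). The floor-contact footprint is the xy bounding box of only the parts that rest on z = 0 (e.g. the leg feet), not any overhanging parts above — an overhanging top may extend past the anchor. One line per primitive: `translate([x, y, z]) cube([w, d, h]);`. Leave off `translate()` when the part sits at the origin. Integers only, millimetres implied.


translate([131, 114, 0]) cube([542, 338, 15]);
translate([131, 114, 15]) cube([542, 15, 257]);
translate([131, 437, 15]) cube([542, 15, 257]);
translate([131, 129, 15]) cube([15, 308, 257]);
translate([658, 129, 15]) cube([15, 308, 257]);


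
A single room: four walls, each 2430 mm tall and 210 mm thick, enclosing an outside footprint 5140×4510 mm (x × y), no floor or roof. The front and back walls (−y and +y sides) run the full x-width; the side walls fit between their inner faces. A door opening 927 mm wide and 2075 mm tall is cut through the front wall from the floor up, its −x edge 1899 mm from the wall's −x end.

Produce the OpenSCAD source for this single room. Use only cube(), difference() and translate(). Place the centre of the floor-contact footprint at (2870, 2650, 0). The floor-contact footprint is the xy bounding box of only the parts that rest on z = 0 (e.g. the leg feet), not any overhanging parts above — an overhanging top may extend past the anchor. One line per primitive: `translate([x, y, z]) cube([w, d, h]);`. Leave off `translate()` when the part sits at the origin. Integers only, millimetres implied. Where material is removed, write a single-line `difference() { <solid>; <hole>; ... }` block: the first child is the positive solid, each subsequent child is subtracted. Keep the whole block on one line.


difference() { translate([300, 395, 0]) cube([5140, 210, 2430]); translate([2199, 395, 0]) cube([927, 210, 2075]); }
translate([300, 4695, 0]) cube([5140, 210, 2430]);
translate([300, 605, 0]) cube([210, 4090, 2430]);
translate([5230, 605, 0]) cube([210, 4090, 2430]);


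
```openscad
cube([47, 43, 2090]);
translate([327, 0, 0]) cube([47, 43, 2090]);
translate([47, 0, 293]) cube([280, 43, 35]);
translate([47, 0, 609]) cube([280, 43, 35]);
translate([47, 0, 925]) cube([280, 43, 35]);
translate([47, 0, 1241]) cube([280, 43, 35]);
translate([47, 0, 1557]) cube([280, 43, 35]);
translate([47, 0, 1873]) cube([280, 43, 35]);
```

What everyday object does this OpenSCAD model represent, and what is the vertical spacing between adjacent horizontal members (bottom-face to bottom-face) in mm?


A ladder. The rung spacing is 316 mm.

Two tall 47×43 posts with 6 short bars between them — a ladder. Adjacent rungs sit at z = 293 and z = 609, so the spacing is 609 − 293 = 316 mm.


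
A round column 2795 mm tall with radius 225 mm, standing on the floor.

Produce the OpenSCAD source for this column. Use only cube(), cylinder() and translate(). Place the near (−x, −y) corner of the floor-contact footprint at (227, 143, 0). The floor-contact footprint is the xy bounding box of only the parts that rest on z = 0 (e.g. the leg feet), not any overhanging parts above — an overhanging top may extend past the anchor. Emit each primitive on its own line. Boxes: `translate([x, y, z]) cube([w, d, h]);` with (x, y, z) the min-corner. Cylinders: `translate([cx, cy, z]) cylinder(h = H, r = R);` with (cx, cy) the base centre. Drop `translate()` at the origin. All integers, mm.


translate([452, 368, 0]) cylinder(h = 2795, r = 225);


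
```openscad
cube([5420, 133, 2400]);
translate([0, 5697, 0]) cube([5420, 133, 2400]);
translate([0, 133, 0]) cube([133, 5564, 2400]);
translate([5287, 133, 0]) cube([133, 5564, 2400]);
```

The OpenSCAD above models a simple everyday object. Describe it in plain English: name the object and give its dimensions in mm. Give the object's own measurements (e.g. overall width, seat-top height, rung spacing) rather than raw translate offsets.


The wall frame of a small rectangular building: four walls, each 2400 mm tall and 133 mm thick, enclosing a footprint 5420 mm (x) by 5830 mm (y) outside-to-outside, with no floor or roof. The front and back walls (the −y and +y sides) span the full width; the two side walls fit between them.


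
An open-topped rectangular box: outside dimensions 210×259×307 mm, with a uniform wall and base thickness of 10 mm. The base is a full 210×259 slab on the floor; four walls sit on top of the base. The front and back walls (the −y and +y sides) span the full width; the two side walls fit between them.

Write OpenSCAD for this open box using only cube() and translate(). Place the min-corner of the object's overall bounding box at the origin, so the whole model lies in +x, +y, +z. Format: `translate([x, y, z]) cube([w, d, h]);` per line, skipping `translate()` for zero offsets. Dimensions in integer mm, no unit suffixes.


cube([210, 259, 10]);
translate([0, 0, 10]) cube([210, 10, 297]);
translate([0, 249, 10]) cube([210, 10, 297]);
translate([0, 10, 10]) cube([10, 239, 297]);
translate([200, 10, 10]) cube([10, 239, 297]);


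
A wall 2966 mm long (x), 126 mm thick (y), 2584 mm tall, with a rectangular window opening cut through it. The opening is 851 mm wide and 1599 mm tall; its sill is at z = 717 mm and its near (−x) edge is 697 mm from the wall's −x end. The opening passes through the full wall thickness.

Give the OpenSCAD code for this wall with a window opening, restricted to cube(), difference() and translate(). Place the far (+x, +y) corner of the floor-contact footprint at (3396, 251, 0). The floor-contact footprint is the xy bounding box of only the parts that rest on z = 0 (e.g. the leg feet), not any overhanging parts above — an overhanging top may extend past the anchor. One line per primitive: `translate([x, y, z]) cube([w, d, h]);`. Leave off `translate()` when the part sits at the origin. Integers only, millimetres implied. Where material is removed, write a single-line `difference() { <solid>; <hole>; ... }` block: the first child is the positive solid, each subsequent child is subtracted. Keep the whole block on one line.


difference() { translate([430, 125, 0]) cube([2966, 126, 2584]); translate([1127, 125, 717]) cube([851, 126, 1599]); }


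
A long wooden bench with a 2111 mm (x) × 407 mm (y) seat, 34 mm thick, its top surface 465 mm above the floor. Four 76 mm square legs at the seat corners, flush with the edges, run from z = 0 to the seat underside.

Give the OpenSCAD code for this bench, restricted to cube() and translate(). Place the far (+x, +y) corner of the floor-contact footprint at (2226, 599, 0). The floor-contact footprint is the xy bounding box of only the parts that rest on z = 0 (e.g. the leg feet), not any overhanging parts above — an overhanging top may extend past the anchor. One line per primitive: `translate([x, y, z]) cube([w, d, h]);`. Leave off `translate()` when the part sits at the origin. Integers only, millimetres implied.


translate([115, 192, 431]) cube([2111, 407, 34]);
translate([115, 192, 0]) cube([76, 76, 431]);
translate([115, 523, 0]) cube([76, 76, 431]);
translate([2150, 192, 0]) cube([76, 76, 431]);
translate([2150, 523, 0]) cube([76, 76, 431]);


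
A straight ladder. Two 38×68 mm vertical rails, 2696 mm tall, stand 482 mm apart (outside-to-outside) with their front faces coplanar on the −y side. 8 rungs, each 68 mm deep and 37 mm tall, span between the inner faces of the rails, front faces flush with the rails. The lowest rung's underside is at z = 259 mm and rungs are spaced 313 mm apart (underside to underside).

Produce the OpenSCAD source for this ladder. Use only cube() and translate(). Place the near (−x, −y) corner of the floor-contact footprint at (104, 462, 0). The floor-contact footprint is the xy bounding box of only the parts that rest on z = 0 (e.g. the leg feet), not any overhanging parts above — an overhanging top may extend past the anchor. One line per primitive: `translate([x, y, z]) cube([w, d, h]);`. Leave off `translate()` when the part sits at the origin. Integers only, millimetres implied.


translate([104, 462, 0]) cube([38, 68, 2696]);
translate([548, 462, 0]) cube([38, 68, 2696]);
translate([142, 462, 259]) cube([406, 68, 37]);
translate([142, 462, 572]) cube([406, 68, 37]);
translate([142, 462, 885]) cube([406, 68, 37]);
translate([142, 462, 1198]) cube([406, 68, 37]);
translate([142, 462, 1511]) cube([406, 68, 37]);
translate([142, 462, 1824]) cube([406, 68, 37]);
translate([142, 462, 2137]) cube([406, 68, 37]);
translate([142, 462, 2450]) cube([406, 68, 37]);


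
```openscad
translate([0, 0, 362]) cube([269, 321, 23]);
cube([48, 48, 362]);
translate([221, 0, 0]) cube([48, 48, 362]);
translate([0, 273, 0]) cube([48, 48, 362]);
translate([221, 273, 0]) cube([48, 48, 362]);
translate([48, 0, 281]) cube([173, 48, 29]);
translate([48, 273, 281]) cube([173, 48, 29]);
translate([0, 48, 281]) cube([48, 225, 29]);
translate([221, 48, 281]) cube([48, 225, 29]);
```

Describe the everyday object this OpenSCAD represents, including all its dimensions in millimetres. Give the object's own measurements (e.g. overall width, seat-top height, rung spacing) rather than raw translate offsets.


A four-legged stool. The seat is a 269×321×23 mm slab whose top surface is at z = 385 mm; four square legs, each 48×48 mm in cross-section, run from the floor (z = 0) to the underside of the seat, each flush with a corner of the seat. Four stretchers, 48 mm wide and 29 mm tall, connect adjacent legs with their undersides at z = 281 mm, each running between the inner faces of the legs it joins and aligned with the legs' outer faces on the other axis.


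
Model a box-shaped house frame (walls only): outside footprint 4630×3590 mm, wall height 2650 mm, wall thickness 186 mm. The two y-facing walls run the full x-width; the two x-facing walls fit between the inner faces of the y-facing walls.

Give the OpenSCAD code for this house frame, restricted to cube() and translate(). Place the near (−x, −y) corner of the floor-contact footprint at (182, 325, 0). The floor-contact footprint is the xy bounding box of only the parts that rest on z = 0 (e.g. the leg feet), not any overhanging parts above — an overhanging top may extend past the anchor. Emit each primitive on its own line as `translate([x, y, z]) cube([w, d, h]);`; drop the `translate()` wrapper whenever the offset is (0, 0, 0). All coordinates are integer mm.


translate([182, 325, 0]) cube([4630, 186, 2650]);
translate([182, 3729, 0]) cube([4630, 186, 2650]);
translate([182, 511, 0]) cube([186, 3218, 2650]);
translate([4626, 511, 0]) cube([186, 3218, 2650]);
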